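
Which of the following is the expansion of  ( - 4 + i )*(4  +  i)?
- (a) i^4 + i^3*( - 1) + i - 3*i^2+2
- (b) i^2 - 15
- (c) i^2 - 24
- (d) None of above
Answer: d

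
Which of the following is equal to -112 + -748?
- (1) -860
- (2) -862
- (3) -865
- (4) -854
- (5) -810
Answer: 1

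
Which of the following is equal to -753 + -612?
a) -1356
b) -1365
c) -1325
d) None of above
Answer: b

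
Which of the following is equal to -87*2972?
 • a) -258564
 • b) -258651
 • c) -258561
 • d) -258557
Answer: a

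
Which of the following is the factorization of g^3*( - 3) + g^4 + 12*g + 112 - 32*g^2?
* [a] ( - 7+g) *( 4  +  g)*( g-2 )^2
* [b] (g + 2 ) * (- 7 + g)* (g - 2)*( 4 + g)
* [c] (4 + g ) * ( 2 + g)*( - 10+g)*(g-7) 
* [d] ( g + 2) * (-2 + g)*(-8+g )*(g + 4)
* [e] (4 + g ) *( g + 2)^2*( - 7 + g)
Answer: b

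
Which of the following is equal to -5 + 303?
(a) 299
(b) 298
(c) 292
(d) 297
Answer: b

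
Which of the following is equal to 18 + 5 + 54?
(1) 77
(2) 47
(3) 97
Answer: 1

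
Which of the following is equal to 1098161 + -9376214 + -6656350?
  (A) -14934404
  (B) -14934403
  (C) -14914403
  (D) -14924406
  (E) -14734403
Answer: B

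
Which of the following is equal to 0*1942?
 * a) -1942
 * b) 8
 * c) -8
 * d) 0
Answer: d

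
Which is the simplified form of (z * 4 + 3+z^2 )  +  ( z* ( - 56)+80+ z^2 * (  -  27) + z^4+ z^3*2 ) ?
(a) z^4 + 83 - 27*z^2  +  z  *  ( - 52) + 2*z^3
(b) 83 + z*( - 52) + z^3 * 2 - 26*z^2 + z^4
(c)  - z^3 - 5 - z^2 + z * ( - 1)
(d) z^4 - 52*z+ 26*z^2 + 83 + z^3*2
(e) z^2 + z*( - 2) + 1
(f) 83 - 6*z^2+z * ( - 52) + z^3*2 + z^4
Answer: b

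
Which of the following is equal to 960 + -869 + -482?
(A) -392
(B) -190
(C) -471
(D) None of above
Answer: D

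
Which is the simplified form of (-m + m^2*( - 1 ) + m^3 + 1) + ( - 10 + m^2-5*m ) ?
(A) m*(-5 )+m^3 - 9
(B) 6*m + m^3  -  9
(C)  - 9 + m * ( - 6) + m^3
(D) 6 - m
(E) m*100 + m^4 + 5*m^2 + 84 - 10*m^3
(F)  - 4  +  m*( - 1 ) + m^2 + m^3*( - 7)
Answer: C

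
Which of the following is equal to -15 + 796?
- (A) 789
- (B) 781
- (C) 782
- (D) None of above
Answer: B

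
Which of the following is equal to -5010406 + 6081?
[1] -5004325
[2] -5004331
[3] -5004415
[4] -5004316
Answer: 1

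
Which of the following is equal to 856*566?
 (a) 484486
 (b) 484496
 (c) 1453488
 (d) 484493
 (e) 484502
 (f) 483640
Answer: b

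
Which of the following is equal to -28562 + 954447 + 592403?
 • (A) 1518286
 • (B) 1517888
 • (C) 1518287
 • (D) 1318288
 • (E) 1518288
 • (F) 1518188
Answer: E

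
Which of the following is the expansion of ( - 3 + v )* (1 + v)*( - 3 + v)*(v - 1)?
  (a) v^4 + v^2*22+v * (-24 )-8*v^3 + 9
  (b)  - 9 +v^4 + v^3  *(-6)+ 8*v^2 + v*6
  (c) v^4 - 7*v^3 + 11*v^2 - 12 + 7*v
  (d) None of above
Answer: b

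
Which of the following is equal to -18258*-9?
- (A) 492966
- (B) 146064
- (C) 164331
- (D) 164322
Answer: D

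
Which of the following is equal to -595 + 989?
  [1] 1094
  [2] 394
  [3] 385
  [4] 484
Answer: 2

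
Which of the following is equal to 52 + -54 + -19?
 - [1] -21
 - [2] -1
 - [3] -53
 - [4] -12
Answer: 1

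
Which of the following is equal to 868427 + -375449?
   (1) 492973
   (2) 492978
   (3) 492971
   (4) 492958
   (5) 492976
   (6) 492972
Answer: 2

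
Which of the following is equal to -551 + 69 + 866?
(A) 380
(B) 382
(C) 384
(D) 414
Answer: C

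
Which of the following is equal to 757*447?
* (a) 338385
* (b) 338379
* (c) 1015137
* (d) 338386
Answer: b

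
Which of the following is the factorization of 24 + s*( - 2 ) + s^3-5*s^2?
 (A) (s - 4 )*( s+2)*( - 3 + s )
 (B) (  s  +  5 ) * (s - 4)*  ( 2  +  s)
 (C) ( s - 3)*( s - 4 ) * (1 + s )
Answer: A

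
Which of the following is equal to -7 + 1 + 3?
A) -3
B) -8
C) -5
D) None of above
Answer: A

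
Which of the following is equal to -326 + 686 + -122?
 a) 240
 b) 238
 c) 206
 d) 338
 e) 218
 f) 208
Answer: b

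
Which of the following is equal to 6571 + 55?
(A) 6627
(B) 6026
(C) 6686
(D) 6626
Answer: D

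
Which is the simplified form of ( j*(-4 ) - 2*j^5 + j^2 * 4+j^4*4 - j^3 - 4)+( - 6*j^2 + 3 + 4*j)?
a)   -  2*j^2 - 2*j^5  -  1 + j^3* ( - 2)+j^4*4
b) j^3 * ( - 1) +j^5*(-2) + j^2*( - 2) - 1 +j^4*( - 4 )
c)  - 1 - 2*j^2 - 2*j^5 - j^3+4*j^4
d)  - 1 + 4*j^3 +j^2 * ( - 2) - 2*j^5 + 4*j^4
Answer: c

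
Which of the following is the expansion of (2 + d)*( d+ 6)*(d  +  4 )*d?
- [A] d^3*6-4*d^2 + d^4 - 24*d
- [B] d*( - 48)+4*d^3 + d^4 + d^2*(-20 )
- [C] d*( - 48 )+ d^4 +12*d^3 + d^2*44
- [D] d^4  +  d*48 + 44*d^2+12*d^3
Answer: D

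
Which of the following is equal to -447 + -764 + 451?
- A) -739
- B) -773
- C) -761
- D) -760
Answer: D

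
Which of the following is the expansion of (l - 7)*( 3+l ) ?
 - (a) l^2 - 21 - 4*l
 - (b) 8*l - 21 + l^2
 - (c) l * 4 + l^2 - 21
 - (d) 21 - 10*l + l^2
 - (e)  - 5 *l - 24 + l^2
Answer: a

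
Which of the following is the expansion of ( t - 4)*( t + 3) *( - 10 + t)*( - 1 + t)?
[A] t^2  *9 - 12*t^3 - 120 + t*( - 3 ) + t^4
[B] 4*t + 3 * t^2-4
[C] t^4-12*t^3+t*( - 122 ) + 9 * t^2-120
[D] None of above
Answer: D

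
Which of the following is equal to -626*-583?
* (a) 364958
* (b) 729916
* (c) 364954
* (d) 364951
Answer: a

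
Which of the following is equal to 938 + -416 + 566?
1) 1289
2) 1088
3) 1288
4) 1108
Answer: 2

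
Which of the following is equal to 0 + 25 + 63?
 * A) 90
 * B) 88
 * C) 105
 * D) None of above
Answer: B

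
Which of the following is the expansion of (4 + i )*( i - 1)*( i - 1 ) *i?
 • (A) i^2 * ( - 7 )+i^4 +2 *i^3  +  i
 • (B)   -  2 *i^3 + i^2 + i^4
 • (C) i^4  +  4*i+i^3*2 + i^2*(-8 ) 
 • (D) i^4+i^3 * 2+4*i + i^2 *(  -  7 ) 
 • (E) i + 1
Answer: D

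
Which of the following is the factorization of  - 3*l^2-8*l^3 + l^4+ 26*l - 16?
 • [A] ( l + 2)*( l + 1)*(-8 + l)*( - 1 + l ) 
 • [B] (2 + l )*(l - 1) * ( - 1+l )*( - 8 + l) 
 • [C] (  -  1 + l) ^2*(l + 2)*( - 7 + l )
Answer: B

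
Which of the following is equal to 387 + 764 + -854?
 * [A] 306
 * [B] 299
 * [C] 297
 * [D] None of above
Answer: C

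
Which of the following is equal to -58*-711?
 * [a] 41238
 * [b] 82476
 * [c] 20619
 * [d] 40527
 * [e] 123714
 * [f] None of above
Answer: a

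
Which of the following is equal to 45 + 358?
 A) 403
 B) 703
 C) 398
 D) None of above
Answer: A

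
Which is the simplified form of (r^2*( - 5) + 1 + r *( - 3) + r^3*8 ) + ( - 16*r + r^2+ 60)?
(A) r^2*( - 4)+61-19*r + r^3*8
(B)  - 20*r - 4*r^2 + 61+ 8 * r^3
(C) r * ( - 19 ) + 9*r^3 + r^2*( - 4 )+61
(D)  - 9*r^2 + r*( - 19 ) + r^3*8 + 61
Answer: A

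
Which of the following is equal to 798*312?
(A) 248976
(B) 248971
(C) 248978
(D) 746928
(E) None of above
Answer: A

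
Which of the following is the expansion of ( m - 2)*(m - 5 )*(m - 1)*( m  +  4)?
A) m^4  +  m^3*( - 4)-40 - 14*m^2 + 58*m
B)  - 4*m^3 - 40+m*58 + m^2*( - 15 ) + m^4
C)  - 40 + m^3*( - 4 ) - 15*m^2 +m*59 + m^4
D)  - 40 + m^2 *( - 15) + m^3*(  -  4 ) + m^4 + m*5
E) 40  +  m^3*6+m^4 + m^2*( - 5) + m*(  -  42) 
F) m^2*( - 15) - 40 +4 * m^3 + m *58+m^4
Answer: B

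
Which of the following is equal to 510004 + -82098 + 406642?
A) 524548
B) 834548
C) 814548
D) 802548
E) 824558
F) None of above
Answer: B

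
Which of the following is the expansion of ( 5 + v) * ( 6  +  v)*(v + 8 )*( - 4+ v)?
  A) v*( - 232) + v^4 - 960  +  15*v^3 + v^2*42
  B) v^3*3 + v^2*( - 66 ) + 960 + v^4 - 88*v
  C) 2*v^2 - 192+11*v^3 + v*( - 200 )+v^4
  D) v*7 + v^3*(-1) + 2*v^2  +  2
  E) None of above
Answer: A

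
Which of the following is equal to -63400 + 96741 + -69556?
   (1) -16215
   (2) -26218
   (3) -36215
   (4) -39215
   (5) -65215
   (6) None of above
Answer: 3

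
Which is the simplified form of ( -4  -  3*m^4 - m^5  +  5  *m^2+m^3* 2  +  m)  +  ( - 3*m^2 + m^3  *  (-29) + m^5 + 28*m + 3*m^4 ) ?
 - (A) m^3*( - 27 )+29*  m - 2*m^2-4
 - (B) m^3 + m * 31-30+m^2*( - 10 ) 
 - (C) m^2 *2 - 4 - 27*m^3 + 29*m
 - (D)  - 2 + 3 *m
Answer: C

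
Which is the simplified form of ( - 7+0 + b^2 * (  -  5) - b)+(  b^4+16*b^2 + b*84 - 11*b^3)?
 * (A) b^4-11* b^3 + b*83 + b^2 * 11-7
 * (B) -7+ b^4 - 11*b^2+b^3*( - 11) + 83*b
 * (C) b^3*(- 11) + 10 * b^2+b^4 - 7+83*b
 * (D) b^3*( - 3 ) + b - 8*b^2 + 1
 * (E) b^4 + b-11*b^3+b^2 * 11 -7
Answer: A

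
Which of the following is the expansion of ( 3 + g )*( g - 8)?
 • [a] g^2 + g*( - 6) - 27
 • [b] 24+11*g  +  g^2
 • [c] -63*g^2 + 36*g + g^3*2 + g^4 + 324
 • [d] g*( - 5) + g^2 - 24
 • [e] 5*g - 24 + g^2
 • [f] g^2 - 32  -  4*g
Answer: d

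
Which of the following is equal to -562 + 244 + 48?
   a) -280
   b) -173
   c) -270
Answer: c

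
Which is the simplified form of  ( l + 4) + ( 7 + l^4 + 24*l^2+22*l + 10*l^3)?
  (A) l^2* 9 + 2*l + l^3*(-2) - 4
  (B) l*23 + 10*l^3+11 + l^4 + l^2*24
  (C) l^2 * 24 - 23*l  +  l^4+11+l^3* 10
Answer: B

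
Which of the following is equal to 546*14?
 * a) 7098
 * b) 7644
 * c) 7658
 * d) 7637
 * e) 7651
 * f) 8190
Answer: b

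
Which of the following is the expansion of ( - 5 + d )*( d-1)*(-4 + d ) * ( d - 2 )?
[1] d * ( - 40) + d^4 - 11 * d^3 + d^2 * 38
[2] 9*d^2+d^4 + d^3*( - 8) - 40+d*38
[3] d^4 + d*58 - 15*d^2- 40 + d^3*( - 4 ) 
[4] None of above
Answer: 4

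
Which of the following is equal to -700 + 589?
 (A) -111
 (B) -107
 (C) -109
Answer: A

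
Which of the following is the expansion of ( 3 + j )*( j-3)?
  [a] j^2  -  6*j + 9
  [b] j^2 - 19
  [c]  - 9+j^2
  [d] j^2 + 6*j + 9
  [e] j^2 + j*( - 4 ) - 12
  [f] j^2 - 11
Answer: c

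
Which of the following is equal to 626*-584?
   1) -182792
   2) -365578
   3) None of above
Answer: 3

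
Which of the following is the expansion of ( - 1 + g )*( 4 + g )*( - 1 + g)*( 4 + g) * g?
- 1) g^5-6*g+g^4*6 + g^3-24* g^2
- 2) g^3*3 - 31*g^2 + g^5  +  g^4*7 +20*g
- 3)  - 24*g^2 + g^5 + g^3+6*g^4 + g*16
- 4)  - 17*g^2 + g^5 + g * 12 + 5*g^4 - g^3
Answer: 3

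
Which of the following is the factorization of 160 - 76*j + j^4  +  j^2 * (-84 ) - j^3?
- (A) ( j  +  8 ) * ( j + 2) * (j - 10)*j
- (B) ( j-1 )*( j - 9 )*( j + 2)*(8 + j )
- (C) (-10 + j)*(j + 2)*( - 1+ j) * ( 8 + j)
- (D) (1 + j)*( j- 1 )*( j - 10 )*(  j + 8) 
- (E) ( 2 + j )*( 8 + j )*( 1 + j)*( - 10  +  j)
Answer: C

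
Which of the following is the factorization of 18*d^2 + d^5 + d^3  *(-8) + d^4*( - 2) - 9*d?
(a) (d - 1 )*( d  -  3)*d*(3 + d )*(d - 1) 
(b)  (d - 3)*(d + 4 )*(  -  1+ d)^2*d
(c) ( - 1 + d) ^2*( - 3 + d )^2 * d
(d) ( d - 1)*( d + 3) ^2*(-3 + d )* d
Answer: a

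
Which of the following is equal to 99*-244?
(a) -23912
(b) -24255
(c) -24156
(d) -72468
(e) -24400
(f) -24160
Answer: c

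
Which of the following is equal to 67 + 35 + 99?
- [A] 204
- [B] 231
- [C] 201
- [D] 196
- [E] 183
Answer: C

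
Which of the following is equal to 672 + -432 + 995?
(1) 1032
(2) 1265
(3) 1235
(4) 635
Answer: 3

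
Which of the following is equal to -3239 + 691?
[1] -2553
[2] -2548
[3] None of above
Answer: 2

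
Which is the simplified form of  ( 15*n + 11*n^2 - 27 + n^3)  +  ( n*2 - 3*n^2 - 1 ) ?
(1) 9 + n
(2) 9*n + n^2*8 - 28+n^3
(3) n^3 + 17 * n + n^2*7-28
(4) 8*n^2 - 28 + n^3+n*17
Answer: 4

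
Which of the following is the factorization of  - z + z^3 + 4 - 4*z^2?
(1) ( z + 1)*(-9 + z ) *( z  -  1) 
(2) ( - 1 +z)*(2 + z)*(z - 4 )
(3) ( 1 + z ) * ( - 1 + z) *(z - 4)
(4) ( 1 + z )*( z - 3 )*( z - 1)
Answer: 3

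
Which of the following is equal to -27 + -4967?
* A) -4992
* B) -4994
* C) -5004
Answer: B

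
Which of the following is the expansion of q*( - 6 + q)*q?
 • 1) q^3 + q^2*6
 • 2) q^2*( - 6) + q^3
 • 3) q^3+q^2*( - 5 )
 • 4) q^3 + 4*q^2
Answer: 2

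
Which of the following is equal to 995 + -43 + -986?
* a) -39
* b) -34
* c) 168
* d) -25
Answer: b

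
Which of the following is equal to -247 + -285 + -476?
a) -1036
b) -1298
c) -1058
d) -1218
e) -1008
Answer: e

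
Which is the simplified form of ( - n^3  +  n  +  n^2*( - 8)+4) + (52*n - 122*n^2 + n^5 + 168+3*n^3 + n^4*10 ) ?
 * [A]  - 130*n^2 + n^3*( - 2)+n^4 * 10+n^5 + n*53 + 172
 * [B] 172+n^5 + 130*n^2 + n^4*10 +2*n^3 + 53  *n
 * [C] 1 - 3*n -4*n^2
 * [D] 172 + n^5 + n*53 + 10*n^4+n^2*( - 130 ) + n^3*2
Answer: D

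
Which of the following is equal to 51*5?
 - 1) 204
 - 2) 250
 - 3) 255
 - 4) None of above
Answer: 3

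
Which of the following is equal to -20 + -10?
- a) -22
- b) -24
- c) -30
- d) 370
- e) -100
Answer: c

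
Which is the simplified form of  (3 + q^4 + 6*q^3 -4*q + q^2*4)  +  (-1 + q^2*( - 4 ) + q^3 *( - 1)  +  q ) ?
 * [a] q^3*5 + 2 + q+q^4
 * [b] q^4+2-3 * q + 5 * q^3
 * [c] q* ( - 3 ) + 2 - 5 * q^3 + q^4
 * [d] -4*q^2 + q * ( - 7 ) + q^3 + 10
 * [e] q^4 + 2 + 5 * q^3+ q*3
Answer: b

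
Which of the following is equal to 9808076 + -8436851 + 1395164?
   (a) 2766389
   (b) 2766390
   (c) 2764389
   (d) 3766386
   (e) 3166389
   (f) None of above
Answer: a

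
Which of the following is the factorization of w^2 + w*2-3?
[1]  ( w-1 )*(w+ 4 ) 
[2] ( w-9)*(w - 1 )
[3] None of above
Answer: 3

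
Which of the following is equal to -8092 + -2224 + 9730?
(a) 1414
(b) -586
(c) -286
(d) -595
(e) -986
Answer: b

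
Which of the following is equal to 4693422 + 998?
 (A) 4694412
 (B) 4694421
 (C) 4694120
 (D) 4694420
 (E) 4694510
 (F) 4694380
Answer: D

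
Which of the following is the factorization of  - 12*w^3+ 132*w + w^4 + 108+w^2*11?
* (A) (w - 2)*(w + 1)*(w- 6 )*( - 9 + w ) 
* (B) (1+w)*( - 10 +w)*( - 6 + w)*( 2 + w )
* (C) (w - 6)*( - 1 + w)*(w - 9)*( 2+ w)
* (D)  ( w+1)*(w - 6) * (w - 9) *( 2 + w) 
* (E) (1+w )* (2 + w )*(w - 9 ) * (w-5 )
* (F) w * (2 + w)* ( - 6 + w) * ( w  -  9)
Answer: D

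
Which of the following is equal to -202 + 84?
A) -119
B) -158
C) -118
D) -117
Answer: C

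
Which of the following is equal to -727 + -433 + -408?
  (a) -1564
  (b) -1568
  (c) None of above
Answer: b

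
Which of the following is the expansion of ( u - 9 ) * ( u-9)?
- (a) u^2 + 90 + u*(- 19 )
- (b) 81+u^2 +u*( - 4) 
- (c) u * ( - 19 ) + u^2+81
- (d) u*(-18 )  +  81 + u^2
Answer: d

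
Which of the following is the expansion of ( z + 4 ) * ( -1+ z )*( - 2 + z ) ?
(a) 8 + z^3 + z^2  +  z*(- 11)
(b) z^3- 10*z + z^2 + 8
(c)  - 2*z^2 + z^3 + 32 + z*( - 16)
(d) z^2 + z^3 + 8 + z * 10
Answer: b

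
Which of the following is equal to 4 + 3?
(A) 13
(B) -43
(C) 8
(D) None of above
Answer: D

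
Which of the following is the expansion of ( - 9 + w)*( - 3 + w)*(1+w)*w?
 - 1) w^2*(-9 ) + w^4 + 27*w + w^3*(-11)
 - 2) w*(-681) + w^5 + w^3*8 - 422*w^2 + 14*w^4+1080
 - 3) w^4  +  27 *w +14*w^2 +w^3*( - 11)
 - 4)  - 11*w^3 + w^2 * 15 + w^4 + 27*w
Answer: 4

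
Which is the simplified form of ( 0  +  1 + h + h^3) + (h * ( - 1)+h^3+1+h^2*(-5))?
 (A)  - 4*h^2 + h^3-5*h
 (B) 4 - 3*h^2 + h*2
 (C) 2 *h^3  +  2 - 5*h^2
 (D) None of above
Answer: C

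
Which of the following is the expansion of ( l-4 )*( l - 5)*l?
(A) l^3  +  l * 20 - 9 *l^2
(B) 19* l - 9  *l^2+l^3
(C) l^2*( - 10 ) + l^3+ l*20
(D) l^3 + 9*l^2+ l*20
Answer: A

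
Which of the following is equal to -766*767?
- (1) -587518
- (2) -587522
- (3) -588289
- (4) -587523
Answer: 2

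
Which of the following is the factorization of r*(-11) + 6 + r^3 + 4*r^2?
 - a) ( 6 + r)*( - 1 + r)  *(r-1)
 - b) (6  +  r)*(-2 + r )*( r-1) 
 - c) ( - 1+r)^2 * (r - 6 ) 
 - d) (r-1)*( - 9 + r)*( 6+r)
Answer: a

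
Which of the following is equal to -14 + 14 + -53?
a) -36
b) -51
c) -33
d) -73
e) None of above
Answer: e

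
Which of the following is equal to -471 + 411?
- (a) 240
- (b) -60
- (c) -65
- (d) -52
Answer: b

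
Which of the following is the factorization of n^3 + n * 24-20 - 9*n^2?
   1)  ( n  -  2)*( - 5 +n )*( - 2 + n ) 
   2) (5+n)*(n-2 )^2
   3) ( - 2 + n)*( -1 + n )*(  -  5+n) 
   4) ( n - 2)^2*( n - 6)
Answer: 1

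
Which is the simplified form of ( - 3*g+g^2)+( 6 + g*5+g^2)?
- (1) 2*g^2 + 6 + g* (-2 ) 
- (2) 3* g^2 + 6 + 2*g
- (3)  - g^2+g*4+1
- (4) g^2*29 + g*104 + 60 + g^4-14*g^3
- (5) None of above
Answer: 5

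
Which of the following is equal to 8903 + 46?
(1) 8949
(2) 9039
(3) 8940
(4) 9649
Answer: 1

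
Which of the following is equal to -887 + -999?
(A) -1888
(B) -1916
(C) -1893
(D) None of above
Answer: D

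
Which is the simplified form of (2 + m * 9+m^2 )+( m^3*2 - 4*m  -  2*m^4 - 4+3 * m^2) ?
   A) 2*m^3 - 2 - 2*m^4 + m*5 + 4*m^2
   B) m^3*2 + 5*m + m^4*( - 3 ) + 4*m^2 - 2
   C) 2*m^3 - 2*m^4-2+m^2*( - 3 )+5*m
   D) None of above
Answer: A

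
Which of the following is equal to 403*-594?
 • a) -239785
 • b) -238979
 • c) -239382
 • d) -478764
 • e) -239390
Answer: c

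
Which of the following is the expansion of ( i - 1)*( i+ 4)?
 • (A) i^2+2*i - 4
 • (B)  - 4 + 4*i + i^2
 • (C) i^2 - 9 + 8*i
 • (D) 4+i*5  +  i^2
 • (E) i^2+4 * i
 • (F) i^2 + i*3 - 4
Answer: F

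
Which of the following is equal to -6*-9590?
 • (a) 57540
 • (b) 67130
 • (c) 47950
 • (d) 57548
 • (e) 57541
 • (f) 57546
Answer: a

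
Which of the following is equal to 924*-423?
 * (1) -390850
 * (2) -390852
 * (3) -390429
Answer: 2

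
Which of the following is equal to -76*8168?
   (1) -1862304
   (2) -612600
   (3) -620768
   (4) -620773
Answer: 3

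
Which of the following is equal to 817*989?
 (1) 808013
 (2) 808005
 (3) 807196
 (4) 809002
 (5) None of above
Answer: 1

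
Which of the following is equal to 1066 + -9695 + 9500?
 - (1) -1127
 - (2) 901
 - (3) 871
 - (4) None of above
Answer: 3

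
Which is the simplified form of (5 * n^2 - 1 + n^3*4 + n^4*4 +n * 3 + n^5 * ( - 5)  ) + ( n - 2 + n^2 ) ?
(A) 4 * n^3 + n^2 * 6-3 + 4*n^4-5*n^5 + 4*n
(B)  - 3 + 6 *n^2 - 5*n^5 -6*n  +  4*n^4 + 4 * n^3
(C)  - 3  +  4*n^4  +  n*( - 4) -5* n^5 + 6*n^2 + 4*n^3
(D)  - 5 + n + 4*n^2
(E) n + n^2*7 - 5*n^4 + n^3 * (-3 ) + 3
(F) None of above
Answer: A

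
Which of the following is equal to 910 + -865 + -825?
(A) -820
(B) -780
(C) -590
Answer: B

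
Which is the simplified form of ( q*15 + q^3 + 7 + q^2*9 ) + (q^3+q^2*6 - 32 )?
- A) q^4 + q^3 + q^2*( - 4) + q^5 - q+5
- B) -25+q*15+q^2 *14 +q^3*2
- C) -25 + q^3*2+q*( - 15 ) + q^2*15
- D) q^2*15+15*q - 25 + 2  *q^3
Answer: D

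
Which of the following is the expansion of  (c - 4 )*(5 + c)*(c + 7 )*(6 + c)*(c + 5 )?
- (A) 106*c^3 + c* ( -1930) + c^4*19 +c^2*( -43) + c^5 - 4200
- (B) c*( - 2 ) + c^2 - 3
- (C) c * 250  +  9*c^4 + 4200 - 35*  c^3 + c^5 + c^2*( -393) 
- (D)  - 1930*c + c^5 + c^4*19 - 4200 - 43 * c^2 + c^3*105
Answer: D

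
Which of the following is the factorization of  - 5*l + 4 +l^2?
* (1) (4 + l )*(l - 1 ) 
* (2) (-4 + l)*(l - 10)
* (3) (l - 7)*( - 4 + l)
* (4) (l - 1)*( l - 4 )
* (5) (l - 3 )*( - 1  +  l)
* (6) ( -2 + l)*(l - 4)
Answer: 4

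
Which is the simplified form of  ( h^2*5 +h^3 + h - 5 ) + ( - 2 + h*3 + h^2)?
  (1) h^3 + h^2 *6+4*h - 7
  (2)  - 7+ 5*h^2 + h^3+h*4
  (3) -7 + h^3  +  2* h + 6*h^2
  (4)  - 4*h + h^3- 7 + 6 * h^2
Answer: 1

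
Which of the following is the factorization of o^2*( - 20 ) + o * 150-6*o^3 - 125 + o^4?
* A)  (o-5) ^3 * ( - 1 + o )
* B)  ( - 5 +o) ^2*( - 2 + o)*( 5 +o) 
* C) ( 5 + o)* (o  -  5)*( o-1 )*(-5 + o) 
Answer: C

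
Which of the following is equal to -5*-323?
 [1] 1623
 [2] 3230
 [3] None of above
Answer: 3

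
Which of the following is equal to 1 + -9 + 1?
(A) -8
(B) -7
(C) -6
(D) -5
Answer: B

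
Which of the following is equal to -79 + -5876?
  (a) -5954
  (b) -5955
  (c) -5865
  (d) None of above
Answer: b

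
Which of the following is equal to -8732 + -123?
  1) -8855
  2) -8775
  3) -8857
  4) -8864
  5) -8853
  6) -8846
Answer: 1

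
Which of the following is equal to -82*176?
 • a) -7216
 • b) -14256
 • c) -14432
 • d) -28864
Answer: c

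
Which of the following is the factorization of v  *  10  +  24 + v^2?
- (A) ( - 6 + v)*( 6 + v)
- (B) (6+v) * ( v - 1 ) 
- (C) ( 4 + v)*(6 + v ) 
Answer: C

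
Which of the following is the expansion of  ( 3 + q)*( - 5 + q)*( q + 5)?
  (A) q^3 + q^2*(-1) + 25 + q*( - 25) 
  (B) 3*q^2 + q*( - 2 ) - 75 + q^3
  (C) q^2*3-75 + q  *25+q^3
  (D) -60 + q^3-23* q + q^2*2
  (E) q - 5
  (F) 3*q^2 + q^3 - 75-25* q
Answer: F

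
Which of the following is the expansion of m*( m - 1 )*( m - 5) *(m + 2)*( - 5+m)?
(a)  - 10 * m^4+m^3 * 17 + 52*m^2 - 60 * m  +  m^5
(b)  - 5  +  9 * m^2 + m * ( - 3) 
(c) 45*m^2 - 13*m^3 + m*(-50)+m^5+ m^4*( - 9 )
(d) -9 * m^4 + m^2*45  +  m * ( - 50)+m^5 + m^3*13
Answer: d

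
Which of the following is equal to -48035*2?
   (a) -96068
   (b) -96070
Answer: b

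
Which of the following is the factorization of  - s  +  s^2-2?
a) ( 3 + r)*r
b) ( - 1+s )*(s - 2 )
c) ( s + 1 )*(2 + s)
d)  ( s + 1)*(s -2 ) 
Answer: d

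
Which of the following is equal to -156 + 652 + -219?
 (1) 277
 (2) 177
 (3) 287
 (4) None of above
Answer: 1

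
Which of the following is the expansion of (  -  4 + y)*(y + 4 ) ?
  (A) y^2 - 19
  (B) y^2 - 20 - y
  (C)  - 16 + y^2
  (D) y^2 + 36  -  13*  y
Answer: C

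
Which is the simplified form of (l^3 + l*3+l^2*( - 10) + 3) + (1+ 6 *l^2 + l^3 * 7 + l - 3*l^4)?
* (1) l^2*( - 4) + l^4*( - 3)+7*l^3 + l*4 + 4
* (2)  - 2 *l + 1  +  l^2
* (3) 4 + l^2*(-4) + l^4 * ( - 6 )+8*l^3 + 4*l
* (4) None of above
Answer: 4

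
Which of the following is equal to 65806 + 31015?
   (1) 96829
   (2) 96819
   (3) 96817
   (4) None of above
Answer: 4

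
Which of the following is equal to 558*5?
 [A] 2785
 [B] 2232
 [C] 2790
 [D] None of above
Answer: C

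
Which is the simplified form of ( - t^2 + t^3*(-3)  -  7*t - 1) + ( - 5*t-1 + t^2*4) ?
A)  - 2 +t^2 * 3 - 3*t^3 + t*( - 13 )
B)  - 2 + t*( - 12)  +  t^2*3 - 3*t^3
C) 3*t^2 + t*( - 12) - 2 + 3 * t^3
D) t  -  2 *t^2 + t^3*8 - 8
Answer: B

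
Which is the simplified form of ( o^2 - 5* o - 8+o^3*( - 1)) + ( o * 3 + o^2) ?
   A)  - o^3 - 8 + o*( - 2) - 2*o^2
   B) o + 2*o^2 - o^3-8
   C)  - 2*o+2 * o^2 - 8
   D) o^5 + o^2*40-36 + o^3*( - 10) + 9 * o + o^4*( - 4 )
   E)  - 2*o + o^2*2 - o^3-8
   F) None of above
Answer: E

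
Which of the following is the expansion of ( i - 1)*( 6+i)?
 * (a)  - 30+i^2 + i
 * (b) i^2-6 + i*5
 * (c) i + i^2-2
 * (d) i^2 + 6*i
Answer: b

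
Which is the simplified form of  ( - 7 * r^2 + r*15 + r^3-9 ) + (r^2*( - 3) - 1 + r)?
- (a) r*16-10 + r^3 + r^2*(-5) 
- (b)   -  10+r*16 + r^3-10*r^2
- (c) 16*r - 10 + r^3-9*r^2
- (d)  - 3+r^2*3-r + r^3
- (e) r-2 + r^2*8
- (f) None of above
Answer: b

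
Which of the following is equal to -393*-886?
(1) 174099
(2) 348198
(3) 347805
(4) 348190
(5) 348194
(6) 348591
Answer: 2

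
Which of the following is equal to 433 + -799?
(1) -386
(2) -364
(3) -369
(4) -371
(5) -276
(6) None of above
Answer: 6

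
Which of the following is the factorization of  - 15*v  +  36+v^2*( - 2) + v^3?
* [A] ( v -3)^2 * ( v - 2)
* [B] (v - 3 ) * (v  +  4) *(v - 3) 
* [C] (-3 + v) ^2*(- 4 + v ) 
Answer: B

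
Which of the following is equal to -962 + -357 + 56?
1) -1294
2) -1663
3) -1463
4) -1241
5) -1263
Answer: 5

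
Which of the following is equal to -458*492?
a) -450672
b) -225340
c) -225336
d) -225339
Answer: c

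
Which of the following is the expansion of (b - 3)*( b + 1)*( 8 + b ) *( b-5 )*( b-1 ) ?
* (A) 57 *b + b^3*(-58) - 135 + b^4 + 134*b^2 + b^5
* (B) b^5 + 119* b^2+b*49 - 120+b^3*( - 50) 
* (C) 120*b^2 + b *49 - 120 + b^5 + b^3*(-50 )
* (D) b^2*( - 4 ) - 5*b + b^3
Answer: C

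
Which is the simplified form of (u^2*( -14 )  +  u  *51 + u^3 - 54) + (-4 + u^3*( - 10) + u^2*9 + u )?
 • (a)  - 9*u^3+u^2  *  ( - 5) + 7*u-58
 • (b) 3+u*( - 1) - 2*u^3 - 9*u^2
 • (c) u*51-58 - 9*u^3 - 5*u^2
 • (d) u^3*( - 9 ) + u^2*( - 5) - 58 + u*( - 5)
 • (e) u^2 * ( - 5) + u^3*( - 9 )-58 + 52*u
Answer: e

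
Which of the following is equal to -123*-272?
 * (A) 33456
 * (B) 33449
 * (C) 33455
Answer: A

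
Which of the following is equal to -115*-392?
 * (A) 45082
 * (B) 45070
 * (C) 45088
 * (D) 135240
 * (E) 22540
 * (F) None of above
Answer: F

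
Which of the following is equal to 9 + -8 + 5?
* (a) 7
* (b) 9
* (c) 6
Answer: c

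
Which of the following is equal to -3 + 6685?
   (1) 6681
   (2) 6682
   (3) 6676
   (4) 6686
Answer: 2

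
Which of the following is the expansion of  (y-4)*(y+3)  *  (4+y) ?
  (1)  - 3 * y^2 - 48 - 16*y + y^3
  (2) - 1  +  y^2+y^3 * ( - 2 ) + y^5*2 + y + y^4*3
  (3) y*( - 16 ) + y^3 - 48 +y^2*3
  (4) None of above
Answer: 3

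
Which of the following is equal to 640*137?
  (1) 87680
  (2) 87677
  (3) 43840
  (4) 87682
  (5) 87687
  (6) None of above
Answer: 1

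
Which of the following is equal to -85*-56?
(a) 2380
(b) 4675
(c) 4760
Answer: c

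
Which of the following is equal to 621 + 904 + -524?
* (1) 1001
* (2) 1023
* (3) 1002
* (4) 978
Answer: 1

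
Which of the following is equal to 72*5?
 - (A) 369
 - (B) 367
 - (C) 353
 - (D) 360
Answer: D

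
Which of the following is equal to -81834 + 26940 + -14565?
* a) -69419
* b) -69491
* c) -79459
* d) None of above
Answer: d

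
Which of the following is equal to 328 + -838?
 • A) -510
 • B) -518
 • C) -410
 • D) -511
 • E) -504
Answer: A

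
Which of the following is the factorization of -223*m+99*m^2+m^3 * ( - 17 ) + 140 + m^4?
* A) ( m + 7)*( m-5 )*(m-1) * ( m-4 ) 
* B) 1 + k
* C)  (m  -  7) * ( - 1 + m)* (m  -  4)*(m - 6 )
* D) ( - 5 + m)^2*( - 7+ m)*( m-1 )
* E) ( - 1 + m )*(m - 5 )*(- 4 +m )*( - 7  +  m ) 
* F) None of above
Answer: E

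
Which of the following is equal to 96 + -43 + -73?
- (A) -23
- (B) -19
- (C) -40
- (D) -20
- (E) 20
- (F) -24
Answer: D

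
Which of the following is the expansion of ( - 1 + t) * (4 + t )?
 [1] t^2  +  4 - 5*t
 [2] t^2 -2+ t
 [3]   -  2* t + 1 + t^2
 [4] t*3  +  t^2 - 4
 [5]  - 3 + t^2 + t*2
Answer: 4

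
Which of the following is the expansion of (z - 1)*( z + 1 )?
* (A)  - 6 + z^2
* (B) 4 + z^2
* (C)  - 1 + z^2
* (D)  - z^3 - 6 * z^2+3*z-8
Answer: C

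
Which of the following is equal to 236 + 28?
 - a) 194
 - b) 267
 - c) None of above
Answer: c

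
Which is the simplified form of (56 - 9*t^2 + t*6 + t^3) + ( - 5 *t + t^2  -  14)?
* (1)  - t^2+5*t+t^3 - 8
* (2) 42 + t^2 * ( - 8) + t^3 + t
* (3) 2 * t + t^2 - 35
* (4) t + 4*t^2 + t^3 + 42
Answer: 2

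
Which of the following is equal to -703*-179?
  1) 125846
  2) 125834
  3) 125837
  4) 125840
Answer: 3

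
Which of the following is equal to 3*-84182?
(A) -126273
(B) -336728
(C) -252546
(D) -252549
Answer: C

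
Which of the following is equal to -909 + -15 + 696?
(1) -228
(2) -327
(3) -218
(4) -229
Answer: 1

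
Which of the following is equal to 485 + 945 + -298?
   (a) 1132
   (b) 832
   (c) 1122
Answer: a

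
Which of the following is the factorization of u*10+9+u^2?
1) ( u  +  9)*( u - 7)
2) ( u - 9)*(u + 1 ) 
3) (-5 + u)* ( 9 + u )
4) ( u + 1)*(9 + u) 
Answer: 4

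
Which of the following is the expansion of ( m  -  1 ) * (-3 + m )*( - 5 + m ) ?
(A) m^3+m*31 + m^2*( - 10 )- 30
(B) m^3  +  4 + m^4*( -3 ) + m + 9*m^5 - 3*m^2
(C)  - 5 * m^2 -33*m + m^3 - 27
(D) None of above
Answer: D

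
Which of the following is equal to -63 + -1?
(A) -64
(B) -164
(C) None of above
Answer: A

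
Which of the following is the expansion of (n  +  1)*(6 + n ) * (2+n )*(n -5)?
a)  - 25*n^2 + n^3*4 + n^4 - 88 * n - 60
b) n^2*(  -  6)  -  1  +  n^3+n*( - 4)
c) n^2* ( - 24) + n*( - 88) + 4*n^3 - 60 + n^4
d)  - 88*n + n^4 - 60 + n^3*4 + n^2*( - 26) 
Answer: a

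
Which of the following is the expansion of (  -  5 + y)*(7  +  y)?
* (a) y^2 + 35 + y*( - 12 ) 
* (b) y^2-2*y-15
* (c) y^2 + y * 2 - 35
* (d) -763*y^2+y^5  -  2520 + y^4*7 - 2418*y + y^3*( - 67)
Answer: c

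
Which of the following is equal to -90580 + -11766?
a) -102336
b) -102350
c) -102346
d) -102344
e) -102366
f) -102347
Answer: c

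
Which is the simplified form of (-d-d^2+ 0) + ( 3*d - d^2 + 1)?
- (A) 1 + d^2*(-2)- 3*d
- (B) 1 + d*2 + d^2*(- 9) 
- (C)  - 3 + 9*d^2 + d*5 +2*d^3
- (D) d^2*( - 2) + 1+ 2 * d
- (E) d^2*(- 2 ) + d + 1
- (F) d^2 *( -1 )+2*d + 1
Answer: D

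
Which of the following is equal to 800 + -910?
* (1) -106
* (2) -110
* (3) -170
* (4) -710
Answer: 2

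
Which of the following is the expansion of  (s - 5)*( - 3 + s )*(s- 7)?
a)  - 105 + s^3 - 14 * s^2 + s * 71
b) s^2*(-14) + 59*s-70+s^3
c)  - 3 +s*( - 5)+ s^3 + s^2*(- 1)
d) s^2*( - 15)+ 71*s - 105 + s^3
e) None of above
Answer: d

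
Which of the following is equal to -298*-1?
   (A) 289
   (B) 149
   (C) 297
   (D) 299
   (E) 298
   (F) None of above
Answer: E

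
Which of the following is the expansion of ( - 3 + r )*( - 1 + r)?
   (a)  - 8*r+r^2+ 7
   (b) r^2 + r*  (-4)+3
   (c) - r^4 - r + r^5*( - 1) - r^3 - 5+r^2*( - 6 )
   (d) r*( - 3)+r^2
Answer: b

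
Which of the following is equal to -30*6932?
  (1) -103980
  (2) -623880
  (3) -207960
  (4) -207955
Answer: 3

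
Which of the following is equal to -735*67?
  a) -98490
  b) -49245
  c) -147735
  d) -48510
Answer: b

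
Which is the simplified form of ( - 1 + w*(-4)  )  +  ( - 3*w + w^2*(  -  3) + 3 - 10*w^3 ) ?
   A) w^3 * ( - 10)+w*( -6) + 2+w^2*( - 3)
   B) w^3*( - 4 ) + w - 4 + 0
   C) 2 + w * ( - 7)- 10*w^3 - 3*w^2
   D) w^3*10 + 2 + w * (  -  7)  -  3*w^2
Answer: C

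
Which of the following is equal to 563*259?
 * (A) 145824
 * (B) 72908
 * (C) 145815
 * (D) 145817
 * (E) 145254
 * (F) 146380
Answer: D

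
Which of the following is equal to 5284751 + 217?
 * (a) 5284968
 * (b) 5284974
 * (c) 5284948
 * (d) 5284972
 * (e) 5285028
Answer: a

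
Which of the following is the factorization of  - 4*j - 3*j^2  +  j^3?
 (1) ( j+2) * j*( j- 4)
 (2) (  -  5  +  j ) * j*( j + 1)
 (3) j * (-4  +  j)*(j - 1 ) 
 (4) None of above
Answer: 4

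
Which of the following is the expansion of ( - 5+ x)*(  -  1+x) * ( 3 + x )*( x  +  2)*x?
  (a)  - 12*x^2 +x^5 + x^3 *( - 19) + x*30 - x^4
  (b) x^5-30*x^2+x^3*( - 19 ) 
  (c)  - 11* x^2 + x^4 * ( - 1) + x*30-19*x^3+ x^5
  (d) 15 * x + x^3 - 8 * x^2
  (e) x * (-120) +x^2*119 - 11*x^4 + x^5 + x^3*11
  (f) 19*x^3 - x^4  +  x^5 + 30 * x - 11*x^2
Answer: c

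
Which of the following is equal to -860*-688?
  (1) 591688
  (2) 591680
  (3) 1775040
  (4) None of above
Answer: 2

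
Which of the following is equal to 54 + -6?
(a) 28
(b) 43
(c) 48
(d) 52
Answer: c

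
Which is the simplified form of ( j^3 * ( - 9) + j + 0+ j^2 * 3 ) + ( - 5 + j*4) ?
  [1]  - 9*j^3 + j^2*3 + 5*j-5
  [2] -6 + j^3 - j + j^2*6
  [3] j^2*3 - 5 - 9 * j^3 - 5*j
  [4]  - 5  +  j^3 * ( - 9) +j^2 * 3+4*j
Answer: 1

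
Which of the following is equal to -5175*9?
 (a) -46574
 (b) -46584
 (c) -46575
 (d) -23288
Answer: c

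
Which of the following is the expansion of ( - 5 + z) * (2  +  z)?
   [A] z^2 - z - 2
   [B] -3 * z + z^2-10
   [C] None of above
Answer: B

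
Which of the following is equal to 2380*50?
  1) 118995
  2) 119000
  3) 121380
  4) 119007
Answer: 2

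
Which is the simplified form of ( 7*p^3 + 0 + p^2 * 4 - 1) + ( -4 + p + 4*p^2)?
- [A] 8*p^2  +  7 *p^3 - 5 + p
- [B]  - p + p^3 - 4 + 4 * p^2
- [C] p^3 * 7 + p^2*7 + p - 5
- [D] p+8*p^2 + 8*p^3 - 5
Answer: A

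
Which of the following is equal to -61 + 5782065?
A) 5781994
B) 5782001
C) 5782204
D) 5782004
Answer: D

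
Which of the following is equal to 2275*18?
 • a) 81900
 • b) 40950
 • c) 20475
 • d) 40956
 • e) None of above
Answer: b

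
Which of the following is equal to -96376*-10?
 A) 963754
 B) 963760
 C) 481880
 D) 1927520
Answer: B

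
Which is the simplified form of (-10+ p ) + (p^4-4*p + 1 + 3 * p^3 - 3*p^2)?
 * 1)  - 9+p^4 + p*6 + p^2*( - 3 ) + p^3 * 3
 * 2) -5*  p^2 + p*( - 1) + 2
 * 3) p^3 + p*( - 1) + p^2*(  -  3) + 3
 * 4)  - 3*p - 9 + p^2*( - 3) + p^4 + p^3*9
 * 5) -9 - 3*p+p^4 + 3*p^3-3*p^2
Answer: 5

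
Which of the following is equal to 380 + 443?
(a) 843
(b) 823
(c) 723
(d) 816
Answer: b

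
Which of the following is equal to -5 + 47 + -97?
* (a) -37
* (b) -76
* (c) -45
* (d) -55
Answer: d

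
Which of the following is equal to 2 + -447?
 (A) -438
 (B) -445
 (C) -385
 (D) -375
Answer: B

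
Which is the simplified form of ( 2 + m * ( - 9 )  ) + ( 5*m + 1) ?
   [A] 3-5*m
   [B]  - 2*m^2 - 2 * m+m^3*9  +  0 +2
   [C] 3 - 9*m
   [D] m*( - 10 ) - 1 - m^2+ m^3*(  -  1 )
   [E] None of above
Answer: E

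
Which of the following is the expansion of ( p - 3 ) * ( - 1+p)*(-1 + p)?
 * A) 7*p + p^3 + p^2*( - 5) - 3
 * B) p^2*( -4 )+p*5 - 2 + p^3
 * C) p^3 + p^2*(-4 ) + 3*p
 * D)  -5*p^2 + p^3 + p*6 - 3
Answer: A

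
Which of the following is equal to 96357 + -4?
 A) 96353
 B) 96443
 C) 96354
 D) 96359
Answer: A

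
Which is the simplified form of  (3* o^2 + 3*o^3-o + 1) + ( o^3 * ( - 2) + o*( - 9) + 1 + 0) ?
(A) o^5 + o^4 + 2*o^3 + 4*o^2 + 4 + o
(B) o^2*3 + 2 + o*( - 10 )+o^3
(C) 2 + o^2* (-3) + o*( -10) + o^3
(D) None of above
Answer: B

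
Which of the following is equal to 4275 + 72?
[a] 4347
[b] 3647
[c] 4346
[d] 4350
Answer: a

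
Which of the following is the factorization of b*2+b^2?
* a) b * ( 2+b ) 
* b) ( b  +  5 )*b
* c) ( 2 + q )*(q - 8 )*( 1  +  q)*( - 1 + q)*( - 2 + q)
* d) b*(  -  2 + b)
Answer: a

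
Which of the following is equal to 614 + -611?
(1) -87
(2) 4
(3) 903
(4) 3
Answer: 4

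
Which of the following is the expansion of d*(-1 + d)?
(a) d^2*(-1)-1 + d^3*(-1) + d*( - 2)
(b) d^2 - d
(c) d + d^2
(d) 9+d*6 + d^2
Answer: b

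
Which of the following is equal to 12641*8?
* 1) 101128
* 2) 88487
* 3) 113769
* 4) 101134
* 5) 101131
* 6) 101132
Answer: 1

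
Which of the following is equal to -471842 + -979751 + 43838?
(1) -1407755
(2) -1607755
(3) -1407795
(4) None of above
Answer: 1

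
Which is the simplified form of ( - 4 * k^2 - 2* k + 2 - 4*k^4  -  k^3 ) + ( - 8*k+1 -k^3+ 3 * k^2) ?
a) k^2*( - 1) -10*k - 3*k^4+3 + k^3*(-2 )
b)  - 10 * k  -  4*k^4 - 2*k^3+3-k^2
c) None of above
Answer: b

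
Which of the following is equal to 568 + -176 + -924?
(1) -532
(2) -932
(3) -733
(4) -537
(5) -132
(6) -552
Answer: 1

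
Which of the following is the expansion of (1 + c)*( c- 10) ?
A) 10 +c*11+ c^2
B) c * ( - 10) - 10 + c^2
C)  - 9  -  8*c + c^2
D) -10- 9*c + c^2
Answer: D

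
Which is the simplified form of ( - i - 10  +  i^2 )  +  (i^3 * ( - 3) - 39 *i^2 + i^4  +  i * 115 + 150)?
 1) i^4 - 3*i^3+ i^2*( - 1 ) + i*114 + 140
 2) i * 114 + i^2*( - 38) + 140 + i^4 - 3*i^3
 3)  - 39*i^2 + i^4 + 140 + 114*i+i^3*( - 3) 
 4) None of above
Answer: 2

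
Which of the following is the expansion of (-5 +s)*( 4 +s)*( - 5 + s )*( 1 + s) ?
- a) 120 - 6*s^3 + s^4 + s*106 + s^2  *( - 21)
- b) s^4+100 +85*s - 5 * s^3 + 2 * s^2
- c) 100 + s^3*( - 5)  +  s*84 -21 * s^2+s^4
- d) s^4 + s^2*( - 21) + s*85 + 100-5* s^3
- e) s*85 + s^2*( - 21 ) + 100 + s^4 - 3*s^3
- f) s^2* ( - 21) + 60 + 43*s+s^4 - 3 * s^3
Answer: d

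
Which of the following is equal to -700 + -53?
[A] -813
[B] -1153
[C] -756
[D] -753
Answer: D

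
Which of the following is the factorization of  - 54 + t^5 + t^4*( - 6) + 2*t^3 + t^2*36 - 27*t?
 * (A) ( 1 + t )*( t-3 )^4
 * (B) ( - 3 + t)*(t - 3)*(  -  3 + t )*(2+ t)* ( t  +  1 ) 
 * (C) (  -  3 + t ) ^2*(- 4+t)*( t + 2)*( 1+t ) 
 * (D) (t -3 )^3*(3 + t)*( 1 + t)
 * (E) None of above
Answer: B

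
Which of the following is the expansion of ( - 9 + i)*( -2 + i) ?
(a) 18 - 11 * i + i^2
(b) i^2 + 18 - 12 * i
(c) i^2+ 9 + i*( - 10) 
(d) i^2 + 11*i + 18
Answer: a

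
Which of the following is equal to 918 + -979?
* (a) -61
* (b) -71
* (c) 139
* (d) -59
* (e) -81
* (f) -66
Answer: a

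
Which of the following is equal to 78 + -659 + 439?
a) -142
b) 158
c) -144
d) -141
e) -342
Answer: a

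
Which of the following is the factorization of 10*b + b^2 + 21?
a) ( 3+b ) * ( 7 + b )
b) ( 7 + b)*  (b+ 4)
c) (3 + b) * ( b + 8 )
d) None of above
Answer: a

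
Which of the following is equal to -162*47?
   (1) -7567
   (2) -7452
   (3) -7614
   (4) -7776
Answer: 3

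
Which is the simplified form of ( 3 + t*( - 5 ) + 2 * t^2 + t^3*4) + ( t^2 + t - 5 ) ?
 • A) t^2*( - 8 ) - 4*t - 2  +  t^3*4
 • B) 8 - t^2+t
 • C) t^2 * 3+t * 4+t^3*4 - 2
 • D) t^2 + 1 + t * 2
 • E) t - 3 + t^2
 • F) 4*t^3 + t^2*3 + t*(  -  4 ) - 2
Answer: F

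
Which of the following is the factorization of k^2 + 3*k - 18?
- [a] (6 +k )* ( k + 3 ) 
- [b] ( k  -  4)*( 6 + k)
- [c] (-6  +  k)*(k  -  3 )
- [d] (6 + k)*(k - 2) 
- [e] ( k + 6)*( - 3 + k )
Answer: e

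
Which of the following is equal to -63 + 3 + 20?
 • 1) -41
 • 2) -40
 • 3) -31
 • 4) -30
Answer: 2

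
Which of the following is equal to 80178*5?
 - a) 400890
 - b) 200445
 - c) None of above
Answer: a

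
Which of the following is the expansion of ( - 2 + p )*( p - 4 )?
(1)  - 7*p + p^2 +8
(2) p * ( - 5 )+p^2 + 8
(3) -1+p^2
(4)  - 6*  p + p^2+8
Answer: 4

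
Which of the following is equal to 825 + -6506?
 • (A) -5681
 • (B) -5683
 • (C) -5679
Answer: A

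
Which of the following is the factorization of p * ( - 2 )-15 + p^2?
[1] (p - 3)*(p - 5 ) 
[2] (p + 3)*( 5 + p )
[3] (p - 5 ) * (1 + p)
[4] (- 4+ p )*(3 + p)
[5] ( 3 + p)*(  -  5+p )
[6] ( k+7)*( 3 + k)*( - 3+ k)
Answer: 5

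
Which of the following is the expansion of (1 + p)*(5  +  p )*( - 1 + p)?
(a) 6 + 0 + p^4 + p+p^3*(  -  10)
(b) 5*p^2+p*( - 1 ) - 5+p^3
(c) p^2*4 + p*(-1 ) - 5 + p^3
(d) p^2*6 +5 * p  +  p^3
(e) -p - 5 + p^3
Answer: b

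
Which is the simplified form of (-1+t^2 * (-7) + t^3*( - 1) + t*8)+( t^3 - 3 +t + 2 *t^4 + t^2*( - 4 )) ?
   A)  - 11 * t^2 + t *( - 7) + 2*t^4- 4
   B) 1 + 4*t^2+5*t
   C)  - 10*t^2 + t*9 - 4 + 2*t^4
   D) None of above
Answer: D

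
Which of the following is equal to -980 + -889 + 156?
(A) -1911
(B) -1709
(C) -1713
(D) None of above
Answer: C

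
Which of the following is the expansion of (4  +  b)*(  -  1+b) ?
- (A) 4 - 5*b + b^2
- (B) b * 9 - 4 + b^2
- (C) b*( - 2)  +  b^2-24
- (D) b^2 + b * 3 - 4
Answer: D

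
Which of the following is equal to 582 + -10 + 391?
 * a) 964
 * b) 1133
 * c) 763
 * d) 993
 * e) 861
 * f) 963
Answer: f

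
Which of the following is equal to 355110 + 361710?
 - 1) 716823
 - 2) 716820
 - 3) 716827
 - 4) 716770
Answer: 2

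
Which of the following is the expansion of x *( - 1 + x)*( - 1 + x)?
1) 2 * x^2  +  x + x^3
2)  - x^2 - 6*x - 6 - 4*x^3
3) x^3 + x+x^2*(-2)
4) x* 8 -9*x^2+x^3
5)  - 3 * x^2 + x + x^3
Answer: 3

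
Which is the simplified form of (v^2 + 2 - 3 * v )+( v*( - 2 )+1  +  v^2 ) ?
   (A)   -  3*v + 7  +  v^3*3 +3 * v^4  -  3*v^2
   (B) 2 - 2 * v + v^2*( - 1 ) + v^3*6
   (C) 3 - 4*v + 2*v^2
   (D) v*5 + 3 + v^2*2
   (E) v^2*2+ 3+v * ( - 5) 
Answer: E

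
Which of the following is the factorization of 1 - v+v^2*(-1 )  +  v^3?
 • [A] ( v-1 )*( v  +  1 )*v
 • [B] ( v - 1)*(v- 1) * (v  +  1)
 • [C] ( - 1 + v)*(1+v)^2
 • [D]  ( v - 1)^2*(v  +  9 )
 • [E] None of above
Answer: B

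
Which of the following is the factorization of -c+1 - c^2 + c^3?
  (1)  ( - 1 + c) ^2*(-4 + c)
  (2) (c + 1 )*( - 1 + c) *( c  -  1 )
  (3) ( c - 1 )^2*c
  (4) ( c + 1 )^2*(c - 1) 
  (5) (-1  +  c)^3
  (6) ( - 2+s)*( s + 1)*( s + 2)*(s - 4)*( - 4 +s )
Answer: 2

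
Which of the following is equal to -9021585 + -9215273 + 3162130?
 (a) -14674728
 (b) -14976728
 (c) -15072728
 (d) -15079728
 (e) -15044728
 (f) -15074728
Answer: f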